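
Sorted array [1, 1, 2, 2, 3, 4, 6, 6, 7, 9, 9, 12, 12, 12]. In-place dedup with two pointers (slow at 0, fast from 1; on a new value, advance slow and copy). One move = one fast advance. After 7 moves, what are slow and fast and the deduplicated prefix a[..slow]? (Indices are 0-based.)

slow=4, fast=8, prefix=[1, 2, 3, 4, 6]

slow=0 fast=1: a[fast]=1=a[slow] dup, fast++
slow=0 fast=2: a[fast]=2≠a[slow]=1 write a[1]=2, slow++,fast++
slow=1 fast=3: a[fast]=2=a[slow] dup, fast++
slow=1 fast=4: a[fast]=3≠a[slow]=2 write a[2]=3, slow++,fast++
slow=2 fast=5: a[fast]=4≠a[slow]=3 write a[3]=4, slow++,fast++
slow=3 fast=6: a[fast]=6≠a[slow]=4 write a[4]=6, slow++,fast++
slow=4 fast=7: a[fast]=6=a[slow] dup, fast++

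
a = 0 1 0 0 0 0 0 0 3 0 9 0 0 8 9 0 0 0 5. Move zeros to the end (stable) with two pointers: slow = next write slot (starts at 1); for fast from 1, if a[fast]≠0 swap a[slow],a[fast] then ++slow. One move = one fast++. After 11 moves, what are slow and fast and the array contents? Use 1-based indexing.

slow=4, fast=12, a=[1, 3, 9, 0, 0, 0, 0, 0, 0, 0, 0, 0, 0, 8, 9, 0, 0, 0, 5]

slow=1 fast=1: a[fast]=0, fast++
slow=1 fast=2: a[fast]=1≠0 swap→a[1]=1, slow++,fast++
slow=2 fast=3: a[fast]=0, fast++
slow=2 fast=4: a[fast]=0, fast++
slow=2 fast=5: a[fast]=0, fast++
slow=2 fast=6: a[fast]=0, fast++
slow=2 fast=7: a[fast]=0, fast++
slow=2 fast=8: a[fast]=0, fast++
slow=2 fast=9: a[fast]=3≠0 swap→a[2]=3, slow++,fast++
slow=3 fast=10: a[fast]=0, fast++
slow=3 fast=11: a[fast]=9≠0 swap→a[3]=9, slow++,fast++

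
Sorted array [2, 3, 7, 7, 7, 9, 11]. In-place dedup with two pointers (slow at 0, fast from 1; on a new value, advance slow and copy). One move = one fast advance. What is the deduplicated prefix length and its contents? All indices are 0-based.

length 5; prefix = [2, 3, 7, 9, 11]

(s=0,f=1) a[fast]=3≠a[slow]=2 write a[1]=3 → slow++,fast++
(s=1,f=2) a[fast]=7≠a[slow]=3 write a[2]=7 → slow++,fast++
(s=2,f=3) a[fast]=7=a[slow] dup → fast++
(s=2,f=4) a[fast]=7=a[slow] dup → fast++
(s=2,f=5) a[fast]=9≠a[slow]=7 write a[3]=9 → slow++,fast++
(s=3,f=6) a[fast]=11≠a[slow]=9 write a[4]=11 → slow++,fast++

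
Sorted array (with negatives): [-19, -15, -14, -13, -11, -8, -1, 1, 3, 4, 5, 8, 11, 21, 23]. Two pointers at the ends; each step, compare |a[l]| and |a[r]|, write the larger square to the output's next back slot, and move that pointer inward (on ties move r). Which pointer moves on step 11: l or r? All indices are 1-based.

l=1 r=15: |-19|<=|23| out[15]=529, r--
l=1 r=14: |-19|<=|21| out[14]=441, r--
l=1 r=13: |-19|>|11| out[13]=361, l++
l=2 r=13: |-15|>|11| out[12]=225, l++
l=3 r=13: |-14|>|11| out[11]=196, l++
l=4 r=13: |-13|>|11| out[10]=169, l++
l=5 r=13: |-11|<=|11| out[9]=121, r--
l=5 r=12: |-11|>|8| out[8]=121, l++
l=6 r=12: |-8|<=|8| out[7]=64, r--
l=6 r=11: |-8|>|5| out[6]=64, l++
l=7 r=11: |-1|<=|5| out[5]=25, r--

r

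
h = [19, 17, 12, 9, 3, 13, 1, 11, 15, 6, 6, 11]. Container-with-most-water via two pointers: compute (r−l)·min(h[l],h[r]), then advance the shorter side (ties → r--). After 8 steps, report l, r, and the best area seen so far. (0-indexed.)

l=0, r=3, best area=121

l=0 r=11: min(19,11)*11=121 best=121 *, r--
l=0 r=10: min(19,6)*10=60 best=121, r--
l=0 r=9: min(19,6)*9=54 best=121, r--
l=0 r=8: min(19,15)*8=120 best=121, r--
l=0 r=7: min(19,11)*7=77 best=121, r--
l=0 r=6: min(19,1)*6=6 best=121, r--
l=0 r=5: min(19,13)*5=65 best=121, r--
l=0 r=4: min(19,3)*4=12 best=121, r--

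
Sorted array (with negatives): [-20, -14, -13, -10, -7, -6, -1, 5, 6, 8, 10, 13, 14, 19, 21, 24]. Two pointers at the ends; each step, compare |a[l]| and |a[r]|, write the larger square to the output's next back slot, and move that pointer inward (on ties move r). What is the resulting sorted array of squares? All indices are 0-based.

l=0 r=15: |-20|<=|24| out[15]=576, r--
l=0 r=14: |-20|<=|21| out[14]=441, r--
l=0 r=13: |-20|>|19| out[13]=400, l++
l=1 r=13: |-14|<=|19| out[12]=361, r--
l=1 r=12: |-14|<=|14| out[11]=196, r--
l=1 r=11: |-14|>|13| out[10]=196, l++
l=2 r=11: |-13|<=|13| out[9]=169, r--
l=2 r=10: |-13|>|10| out[8]=169, l++
l=3 r=10: |-10|<=|10| out[7]=100, r--
l=3 r=9: |-10|>|8| out[6]=100, l++
l=4 r=9: |-7|<=|8| out[5]=64, r--
l=4 r=8: |-7|>|6| out[4]=49, l++
l=5 r=8: |-6|<=|6| out[3]=36, r--
l=5 r=7: |-6|>|5| out[2]=36, l++
l=6 r=7: |-1|<=|5| out[1]=25, r--
l=6 r=6: |-1|<=|-1| out[0]=1, r--

[1, 25, 36, 36, 49, 64, 100, 100, 169, 169, 196, 196, 361, 400, 441, 576]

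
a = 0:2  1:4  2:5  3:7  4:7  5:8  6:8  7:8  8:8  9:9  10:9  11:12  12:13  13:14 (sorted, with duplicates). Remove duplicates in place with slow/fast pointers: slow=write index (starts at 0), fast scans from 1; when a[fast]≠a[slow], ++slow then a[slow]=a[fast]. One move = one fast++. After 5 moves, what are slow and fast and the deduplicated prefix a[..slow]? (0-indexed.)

slow=4, fast=6, prefix=[2, 4, 5, 7, 8]

(s=0,f=1) a[fast]=4≠a[slow]=2 write a[1]=4 → slow++,fast++
(s=1,f=2) a[fast]=5≠a[slow]=4 write a[2]=5 → slow++,fast++
(s=2,f=3) a[fast]=7≠a[slow]=5 write a[3]=7 → slow++,fast++
(s=3,f=4) a[fast]=7=a[slow] dup → fast++
(s=3,f=5) a[fast]=8≠a[slow]=7 write a[4]=8 → slow++,fast++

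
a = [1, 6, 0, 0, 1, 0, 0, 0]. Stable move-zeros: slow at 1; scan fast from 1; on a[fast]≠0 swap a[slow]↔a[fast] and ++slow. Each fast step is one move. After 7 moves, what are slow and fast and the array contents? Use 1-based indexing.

(s=1,f=1) a[fast]=1≠0 swap→a[1]=1 → slow++,fast++
(s=2,f=2) a[fast]=6≠0 swap→a[2]=6 → slow++,fast++
(s=3,f=3) a[fast]=0 → fast++
(s=3,f=4) a[fast]=0 → fast++
(s=3,f=5) a[fast]=1≠0 swap→a[3]=1 → slow++,fast++
(s=4,f=6) a[fast]=0 → fast++
(s=4,f=7) a[fast]=0 → fast++

slow=4, fast=8, a=[1, 6, 1, 0, 0, 0, 0, 0]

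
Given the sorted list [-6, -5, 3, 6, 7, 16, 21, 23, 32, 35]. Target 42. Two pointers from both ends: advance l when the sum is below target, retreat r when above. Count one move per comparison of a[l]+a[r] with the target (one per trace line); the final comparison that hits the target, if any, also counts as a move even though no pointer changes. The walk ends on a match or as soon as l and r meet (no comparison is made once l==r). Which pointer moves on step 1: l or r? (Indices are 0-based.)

l

l=0 r=9: -6+35=29 <42, l++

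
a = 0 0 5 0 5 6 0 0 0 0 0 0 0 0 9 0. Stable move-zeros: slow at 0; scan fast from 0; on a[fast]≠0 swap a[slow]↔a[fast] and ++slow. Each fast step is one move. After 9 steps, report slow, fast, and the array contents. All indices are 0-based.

slow=3, fast=9, a=[5, 5, 6, 0, 0, 0, 0, 0, 0, 0, 0, 0, 0, 0, 9, 0]

slow=0 fast=0: a[fast]=0, fast++
slow=0 fast=1: a[fast]=0, fast++
slow=0 fast=2: a[fast]=5≠0 swap→a[0]=5, slow++,fast++
slow=1 fast=3: a[fast]=0, fast++
slow=1 fast=4: a[fast]=5≠0 swap→a[1]=5, slow++,fast++
slow=2 fast=5: a[fast]=6≠0 swap→a[2]=6, slow++,fast++
slow=3 fast=6: a[fast]=0, fast++
slow=3 fast=7: a[fast]=0, fast++
slow=3 fast=8: a[fast]=0, fast++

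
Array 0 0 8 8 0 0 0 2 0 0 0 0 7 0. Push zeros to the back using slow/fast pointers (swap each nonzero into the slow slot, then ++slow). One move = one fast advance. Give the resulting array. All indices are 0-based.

slow=0 fast=0: a[fast]=0, fast++
slow=0 fast=1: a[fast]=0, fast++
slow=0 fast=2: a[fast]=8≠0 swap→a[0]=8, slow++,fast++
slow=1 fast=3: a[fast]=8≠0 swap→a[1]=8, slow++,fast++
slow=2 fast=4: a[fast]=0, fast++
slow=2 fast=5: a[fast]=0, fast++
slow=2 fast=6: a[fast]=0, fast++
slow=2 fast=7: a[fast]=2≠0 swap→a[2]=2, slow++,fast++
slow=3 fast=8: a[fast]=0, fast++
slow=3 fast=9: a[fast]=0, fast++
slow=3 fast=10: a[fast]=0, fast++
slow=3 fast=11: a[fast]=0, fast++
slow=3 fast=12: a[fast]=7≠0 swap→a[3]=7, slow++,fast++
slow=4 fast=13: a[fast]=0, fast++

[8, 8, 2, 7, 0, 0, 0, 0, 0, 0, 0, 0, 0, 0]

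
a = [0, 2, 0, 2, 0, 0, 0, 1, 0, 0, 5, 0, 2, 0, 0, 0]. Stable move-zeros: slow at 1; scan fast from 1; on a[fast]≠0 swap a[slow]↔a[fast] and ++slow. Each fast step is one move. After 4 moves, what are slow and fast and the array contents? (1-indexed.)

(s=1,f=1) a[fast]=0 → fast++
(s=1,f=2) a[fast]=2≠0 swap→a[1]=2 → slow++,fast++
(s=2,f=3) a[fast]=0 → fast++
(s=2,f=4) a[fast]=2≠0 swap→a[2]=2 → slow++,fast++

slow=3, fast=5, a=[2, 2, 0, 0, 0, 0, 0, 1, 0, 0, 5, 0, 2, 0, 0, 0]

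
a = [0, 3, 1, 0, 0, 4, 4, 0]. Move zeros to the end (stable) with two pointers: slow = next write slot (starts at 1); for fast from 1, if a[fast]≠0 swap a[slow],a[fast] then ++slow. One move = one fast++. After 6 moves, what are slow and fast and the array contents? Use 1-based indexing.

(s=1,f=1) a[fast]=0 → fast++
(s=1,f=2) a[fast]=3≠0 swap→a[1]=3 → slow++,fast++
(s=2,f=3) a[fast]=1≠0 swap→a[2]=1 → slow++,fast++
(s=3,f=4) a[fast]=0 → fast++
(s=3,f=5) a[fast]=0 → fast++
(s=3,f=6) a[fast]=4≠0 swap→a[3]=4 → slow++,fast++

slow=4, fast=7, a=[3, 1, 4, 0, 0, 0, 4, 0]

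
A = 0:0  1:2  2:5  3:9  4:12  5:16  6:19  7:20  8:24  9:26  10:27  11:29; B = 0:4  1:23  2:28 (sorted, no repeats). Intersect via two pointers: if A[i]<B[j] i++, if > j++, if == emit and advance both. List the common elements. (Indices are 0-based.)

intersection = []

[i=0,j=0] 0<4 → i++
[i=1,j=0] 2<4 → i++
[i=2,j=0] 5>4 → j++
[i=2,j=1] 5<23 → i++
[i=3,j=1] 9<23 → i++
[i=4,j=1] 12<23 → i++
[i=5,j=1] 16<23 → i++
[i=6,j=1] 19<23 → i++
[i=7,j=1] 20<23 → i++
[i=8,j=1] 24>23 → j++
[i=8,j=2] 24<28 → i++
[i=9,j=2] 26<28 → i++
[i=10,j=2] 27<28 → i++
[i=11,j=2] 29>28 → j++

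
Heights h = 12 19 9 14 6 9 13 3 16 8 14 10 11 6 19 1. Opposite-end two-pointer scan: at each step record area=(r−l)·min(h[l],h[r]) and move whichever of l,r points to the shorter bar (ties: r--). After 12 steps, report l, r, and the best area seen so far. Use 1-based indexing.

[1,16] min(12,1)*15=15 best=15 * → r--
[1,15] min(12,19)*14=168 best=168 * → l++
[2,15] min(19,19)*13=247 best=247 * → r--
[2,14] min(19,6)*12=72 best=247 → r--
[2,13] min(19,11)*11=121 best=247 → r--
[2,12] min(19,10)*10=100 best=247 → r--
[2,11] min(19,14)*9=126 best=247 → r--
[2,10] min(19,8)*8=64 best=247 → r--
[2,9] min(19,16)*7=112 best=247 → r--
[2,8] min(19,3)*6=18 best=247 → r--
[2,7] min(19,13)*5=65 best=247 → r--
[2,6] min(19,9)*4=36 best=247 → r--

l=2, r=5, best area=247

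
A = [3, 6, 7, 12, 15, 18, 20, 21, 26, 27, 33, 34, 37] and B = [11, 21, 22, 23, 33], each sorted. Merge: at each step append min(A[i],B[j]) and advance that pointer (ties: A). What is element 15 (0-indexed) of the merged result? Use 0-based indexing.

merged[15] = 33

i=0 j=0: A[i]=3<=B[j]=11 take 3, i++
i=1 j=0: A[i]=6<=B[j]=11 take 6, i++
i=2 j=0: A[i]=7<=B[j]=11 take 7, i++
i=3 j=0: A[i]=12>B[j]=11 take 11, j++
i=3 j=1: A[i]=12<=B[j]=21 take 12, i++
i=4 j=1: A[i]=15<=B[j]=21 take 15, i++
i=5 j=1: A[i]=18<=B[j]=21 take 18, i++
i=6 j=1: A[i]=20<=B[j]=21 take 20, i++
i=7 j=1: A[i]=21<=B[j]=21 take 21, i++
i=8 j=1: A[i]=26>B[j]=21 take 21, j++
i=8 j=2: A[i]=26>B[j]=22 take 22, j++
i=8 j=3: A[i]=26>B[j]=23 take 23, j++
i=8 j=4: A[i]=26<=B[j]=33 take 26, i++
i=9 j=4: A[i]=27<=B[j]=33 take 27, i++
i=10 j=4: A[i]=33<=B[j]=33 take 33, i++
i=11 j=4: A[i]=34>B[j]=33 take 33, j++
i=11 j=5: B done, take A[i]=34, i++
i=12 j=5: B done, take A[i]=37, i++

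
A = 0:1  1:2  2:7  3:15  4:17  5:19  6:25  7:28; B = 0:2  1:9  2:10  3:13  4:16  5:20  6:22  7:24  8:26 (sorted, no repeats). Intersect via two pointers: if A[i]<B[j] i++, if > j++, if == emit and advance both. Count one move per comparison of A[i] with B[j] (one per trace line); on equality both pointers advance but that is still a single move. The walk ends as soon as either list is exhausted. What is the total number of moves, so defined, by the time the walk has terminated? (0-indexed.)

[i=0,j=0] 1<2 → i++
[i=1,j=0] 2==2 emit → i++,j++
[i=2,j=1] 7<9 → i++
[i=3,j=1] 15>9 → j++
[i=3,j=2] 15>10 → j++
[i=3,j=3] 15>13 → j++
[i=3,j=4] 15<16 → i++
[i=4,j=4] 17>16 → j++
[i=4,j=5] 17<20 → i++
[i=5,j=5] 19<20 → i++
[i=6,j=5] 25>20 → j++
[i=6,j=6] 25>22 → j++
[i=6,j=7] 25>24 → j++
[i=6,j=8] 25<26 → i++
[i=7,j=8] 28>26 → j++

15 moves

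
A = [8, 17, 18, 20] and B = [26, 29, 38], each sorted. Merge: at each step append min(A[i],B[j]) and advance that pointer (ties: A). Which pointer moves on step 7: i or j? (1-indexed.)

[i=1,j=1] A[i]=8<=B[j]=26 take 8 → i++
[i=2,j=1] A[i]=17<=B[j]=26 take 17 → i++
[i=3,j=1] A[i]=18<=B[j]=26 take 18 → i++
[i=4,j=1] A[i]=20<=B[j]=26 take 20 → i++
[i=5,j=1] A done, take B[j]=26 → j++
[i=5,j=2] A done, take B[j]=29 → j++
[i=5,j=3] A done, take B[j]=38 → j++

j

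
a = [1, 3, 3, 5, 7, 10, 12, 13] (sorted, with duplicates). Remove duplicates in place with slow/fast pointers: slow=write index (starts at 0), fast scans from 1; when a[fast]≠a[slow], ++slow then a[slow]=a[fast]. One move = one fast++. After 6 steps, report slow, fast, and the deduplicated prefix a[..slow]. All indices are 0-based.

slow=5, fast=7, prefix=[1, 3, 5, 7, 10, 12]

(s=0,f=1) a[fast]=3≠a[slow]=1 write a[1]=3 → slow++,fast++
(s=1,f=2) a[fast]=3=a[slow] dup → fast++
(s=1,f=3) a[fast]=5≠a[slow]=3 write a[2]=5 → slow++,fast++
(s=2,f=4) a[fast]=7≠a[slow]=5 write a[3]=7 → slow++,fast++
(s=3,f=5) a[fast]=10≠a[slow]=7 write a[4]=10 → slow++,fast++
(s=4,f=6) a[fast]=12≠a[slow]=10 write a[5]=12 → slow++,fast++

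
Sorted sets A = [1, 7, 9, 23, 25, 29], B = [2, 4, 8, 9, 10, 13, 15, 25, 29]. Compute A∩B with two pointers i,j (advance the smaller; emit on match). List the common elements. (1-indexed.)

i=1 j=1: 1<2, i++
i=2 j=1: 7>2, j++
i=2 j=2: 7>4, j++
i=2 j=3: 7<8, i++
i=3 j=3: 9>8, j++
i=3 j=4: 9==9 emit, i++,j++
i=4 j=5: 23>10, j++
i=4 j=6: 23>13, j++
i=4 j=7: 23>15, j++
i=4 j=8: 23<25, i++
i=5 j=8: 25==25 emit, i++,j++
i=6 j=9: 29==29 emit, i++,j++

intersection = [9, 25, 29]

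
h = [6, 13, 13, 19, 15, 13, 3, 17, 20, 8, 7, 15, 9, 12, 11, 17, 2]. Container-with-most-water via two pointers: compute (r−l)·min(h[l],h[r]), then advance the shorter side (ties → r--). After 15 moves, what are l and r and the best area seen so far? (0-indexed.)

[0,16] min(6,2)*16=32 best=32 * → r--
[0,15] min(6,17)*15=90 best=90 * → l++
[1,15] min(13,17)*14=182 best=182 * → l++
[2,15] min(13,17)*13=169 best=182 → l++
[3,15] min(19,17)*12=204 best=204 * → r--
[3,14] min(19,11)*11=121 best=204 → r--
[3,13] min(19,12)*10=120 best=204 → r--
[3,12] min(19,9)*9=81 best=204 → r--
[3,11] min(19,15)*8=120 best=204 → r--
[3,10] min(19,7)*7=49 best=204 → r--
[3,9] min(19,8)*6=48 best=204 → r--
[3,8] min(19,20)*5=95 best=204 → l++
[4,8] min(15,20)*4=60 best=204 → l++
[5,8] min(13,20)*3=39 best=204 → l++
[6,8] min(3,20)*2=6 best=204 → l++

l=7, r=8, best area=204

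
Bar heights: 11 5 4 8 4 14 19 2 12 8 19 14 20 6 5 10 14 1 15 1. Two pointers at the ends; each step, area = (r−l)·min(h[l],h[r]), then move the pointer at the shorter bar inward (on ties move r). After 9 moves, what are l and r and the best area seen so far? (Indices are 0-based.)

l=6, r=16, best area=198

[0,19] min(11,1)*19=19 best=19 * → r--
[0,18] min(11,15)*18=198 best=198 * → l++
[1,18] min(5,15)*17=85 best=198 → l++
[2,18] min(4,15)*16=64 best=198 → l++
[3,18] min(8,15)*15=120 best=198 → l++
[4,18] min(4,15)*14=56 best=198 → l++
[5,18] min(14,15)*13=182 best=198 → l++
[6,18] min(19,15)*12=180 best=198 → r--
[6,17] min(19,1)*11=11 best=198 → r--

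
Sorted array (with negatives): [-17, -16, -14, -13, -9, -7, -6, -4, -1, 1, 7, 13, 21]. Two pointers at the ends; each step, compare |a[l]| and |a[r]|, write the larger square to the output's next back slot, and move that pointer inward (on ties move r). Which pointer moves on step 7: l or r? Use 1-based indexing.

l

[1,13] |-17|<=|21| out[13]=441 → r--
[1,12] |-17|>|13| out[12]=289 → l++
[2,12] |-16|>|13| out[11]=256 → l++
[3,12] |-14|>|13| out[10]=196 → l++
[4,12] |-13|<=|13| out[9]=169 → r--
[4,11] |-13|>|7| out[8]=169 → l++
[5,11] |-9|>|7| out[7]=81 → l++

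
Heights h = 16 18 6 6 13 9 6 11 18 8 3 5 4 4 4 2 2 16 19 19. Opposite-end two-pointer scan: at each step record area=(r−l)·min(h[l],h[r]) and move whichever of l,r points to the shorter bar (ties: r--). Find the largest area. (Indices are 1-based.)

max area = 324

[1,20] min(16,19)*19=304 best=304 * → l++
[2,20] min(18,19)*18=324 best=324 * → l++
[3,20] min(6,19)*17=102 best=324 → l++
[4,20] min(6,19)*16=96 best=324 → l++
[5,20] min(13,19)*15=195 best=324 → l++
[6,20] min(9,19)*14=126 best=324 → l++
[7,20] min(6,19)*13=78 best=324 → l++
[8,20] min(11,19)*12=132 best=324 → l++
[9,20] min(18,19)*11=198 best=324 → l++
[10,20] min(8,19)*10=80 best=324 → l++
[11,20] min(3,19)*9=27 best=324 → l++
[12,20] min(5,19)*8=40 best=324 → l++
[13,20] min(4,19)*7=28 best=324 → l++
[14,20] min(4,19)*6=24 best=324 → l++
[15,20] min(4,19)*5=20 best=324 → l++
[16,20] min(2,19)*4=8 best=324 → l++
[17,20] min(2,19)*3=6 best=324 → l++
[18,20] min(16,19)*2=32 best=324 → l++
[19,20] min(19,19)*1=19 best=324 → r--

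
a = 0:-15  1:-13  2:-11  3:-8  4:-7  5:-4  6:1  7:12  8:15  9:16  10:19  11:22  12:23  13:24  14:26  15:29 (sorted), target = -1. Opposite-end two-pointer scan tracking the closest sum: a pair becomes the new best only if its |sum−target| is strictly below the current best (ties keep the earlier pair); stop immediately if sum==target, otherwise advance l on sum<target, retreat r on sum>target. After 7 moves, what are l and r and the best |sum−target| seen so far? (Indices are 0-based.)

[0,15] -15+29=14 d=15 * → r--
[0,14] -15+26=11 d=12 * → r--
[0,13] -15+24=9 d=10 * → r--
[0,12] -15+23=8 d=9 * → r--
[0,11] -15+22=7 d=8 * → r--
[0,10] -15+19=4 d=5 * → r--
[0,9] -15+16=1 d=2 * → r--

l=0, r=8, best |Δ|=2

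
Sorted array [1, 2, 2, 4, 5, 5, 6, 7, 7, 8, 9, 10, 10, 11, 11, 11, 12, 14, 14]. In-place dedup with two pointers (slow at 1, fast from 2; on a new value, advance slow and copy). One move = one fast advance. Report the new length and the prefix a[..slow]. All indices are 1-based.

length 12; prefix = [1, 2, 4, 5, 6, 7, 8, 9, 10, 11, 12, 14]

(s=1,f=2) a[fast]=2≠a[slow]=1 write a[2]=2 → slow++,fast++
(s=2,f=3) a[fast]=2=a[slow] dup → fast++
(s=2,f=4) a[fast]=4≠a[slow]=2 write a[3]=4 → slow++,fast++
(s=3,f=5) a[fast]=5≠a[slow]=4 write a[4]=5 → slow++,fast++
(s=4,f=6) a[fast]=5=a[slow] dup → fast++
(s=4,f=7) a[fast]=6≠a[slow]=5 write a[5]=6 → slow++,fast++
(s=5,f=8) a[fast]=7≠a[slow]=6 write a[6]=7 → slow++,fast++
(s=6,f=9) a[fast]=7=a[slow] dup → fast++
(s=6,f=10) a[fast]=8≠a[slow]=7 write a[7]=8 → slow++,fast++
(s=7,f=11) a[fast]=9≠a[slow]=8 write a[8]=9 → slow++,fast++
(s=8,f=12) a[fast]=10≠a[slow]=9 write a[9]=10 → slow++,fast++
(s=9,f=13) a[fast]=10=a[slow] dup → fast++
(s=9,f=14) a[fast]=11≠a[slow]=10 write a[10]=11 → slow++,fast++
(s=10,f=15) a[fast]=11=a[slow] dup → fast++
(s=10,f=16) a[fast]=11=a[slow] dup → fast++
(s=10,f=17) a[fast]=12≠a[slow]=11 write a[11]=12 → slow++,fast++
(s=11,f=18) a[fast]=14≠a[slow]=12 write a[12]=14 → slow++,fast++
(s=12,f=19) a[fast]=14=a[slow] dup → fast++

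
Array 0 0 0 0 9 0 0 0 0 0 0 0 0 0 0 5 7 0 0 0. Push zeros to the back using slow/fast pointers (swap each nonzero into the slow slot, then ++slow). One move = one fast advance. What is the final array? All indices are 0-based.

(s=0,f=0) a[fast]=0 → fast++
(s=0,f=1) a[fast]=0 → fast++
(s=0,f=2) a[fast]=0 → fast++
(s=0,f=3) a[fast]=0 → fast++
(s=0,f=4) a[fast]=9≠0 swap→a[0]=9 → slow++,fast++
(s=1,f=5) a[fast]=0 → fast++
(s=1,f=6) a[fast]=0 → fast++
(s=1,f=7) a[fast]=0 → fast++
(s=1,f=8) a[fast]=0 → fast++
(s=1,f=9) a[fast]=0 → fast++
(s=1,f=10) a[fast]=0 → fast++
(s=1,f=11) a[fast]=0 → fast++
(s=1,f=12) a[fast]=0 → fast++
(s=1,f=13) a[fast]=0 → fast++
(s=1,f=14) a[fast]=0 → fast++
(s=1,f=15) a[fast]=5≠0 swap→a[1]=5 → slow++,fast++
(s=2,f=16) a[fast]=7≠0 swap→a[2]=7 → slow++,fast++
(s=3,f=17) a[fast]=0 → fast++
(s=3,f=18) a[fast]=0 → fast++
(s=3,f=19) a[fast]=0 → fast++

[9, 5, 7, 0, 0, 0, 0, 0, 0, 0, 0, 0, 0, 0, 0, 0, 0, 0, 0, 0]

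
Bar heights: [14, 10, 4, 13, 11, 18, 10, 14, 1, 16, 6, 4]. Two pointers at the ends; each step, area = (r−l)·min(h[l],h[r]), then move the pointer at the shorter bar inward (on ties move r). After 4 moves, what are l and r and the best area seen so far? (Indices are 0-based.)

[0,11] min(14,4)*11=44 best=44 * → r--
[0,10] min(14,6)*10=60 best=60 * → r--
[0,9] min(14,16)*9=126 best=126 * → l++
[1,9] min(10,16)*8=80 best=126 → l++

l=2, r=9, best area=126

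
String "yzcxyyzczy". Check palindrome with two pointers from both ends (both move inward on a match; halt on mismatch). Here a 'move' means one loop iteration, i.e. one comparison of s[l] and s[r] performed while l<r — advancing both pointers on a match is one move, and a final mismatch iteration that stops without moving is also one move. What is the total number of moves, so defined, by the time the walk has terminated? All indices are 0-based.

4 moves

l=0 r=9: 'y'=='y', l++,r--
l=1 r=8: 'z'=='z', l++,r--
l=2 r=7: 'c'=='c', l++,r--
l=3 r=6: 'x'!='z', stop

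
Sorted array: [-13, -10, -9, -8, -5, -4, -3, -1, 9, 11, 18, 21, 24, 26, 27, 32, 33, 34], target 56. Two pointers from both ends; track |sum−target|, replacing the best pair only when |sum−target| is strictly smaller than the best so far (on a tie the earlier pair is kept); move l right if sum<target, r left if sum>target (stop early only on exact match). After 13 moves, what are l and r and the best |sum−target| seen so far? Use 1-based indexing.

l=1 r=18: -13+34=21 d=35 *, l++
l=2 r=18: -10+34=24 d=32 *, l++
l=3 r=18: -9+34=25 d=31 *, l++
l=4 r=18: -8+34=26 d=30 *, l++
l=5 r=18: -5+34=29 d=27 *, l++
l=6 r=18: -4+34=30 d=26 *, l++
l=7 r=18: -3+34=31 d=25 *, l++
l=8 r=18: -1+34=33 d=23 *, l++
l=9 r=18: 9+34=43 d=13 *, l++
l=10 r=18: 11+34=45 d=11 *, l++
l=11 r=18: 18+34=52 d=4 *, l++
l=12 r=18: 21+34=55 d=1 *, l++
l=13 r=18: 24+34=58 d=2, r--

l=13, r=17, best |Δ|=1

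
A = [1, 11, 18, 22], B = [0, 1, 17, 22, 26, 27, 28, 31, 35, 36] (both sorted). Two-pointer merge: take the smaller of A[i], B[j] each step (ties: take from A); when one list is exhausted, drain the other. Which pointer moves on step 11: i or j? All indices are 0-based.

j

[i=0,j=0] A[i]=1>B[j]=0 take 0 → j++
[i=0,j=1] A[i]=1<=B[j]=1 take 1 → i++
[i=1,j=1] A[i]=11>B[j]=1 take 1 → j++
[i=1,j=2] A[i]=11<=B[j]=17 take 11 → i++
[i=2,j=2] A[i]=18>B[j]=17 take 17 → j++
[i=2,j=3] A[i]=18<=B[j]=22 take 18 → i++
[i=3,j=3] A[i]=22<=B[j]=22 take 22 → i++
[i=4,j=3] A done, take B[j]=22 → j++
[i=4,j=4] A done, take B[j]=26 → j++
[i=4,j=5] A done, take B[j]=27 → j++
[i=4,j=6] A done, take B[j]=28 → j++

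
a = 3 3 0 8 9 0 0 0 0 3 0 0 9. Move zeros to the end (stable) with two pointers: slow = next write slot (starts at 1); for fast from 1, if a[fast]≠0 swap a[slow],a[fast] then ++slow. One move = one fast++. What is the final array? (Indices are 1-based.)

slow=1 fast=1: a[fast]=3≠0 swap→a[1]=3, slow++,fast++
slow=2 fast=2: a[fast]=3≠0 swap→a[2]=3, slow++,fast++
slow=3 fast=3: a[fast]=0, fast++
slow=3 fast=4: a[fast]=8≠0 swap→a[3]=8, slow++,fast++
slow=4 fast=5: a[fast]=9≠0 swap→a[4]=9, slow++,fast++
slow=5 fast=6: a[fast]=0, fast++
slow=5 fast=7: a[fast]=0, fast++
slow=5 fast=8: a[fast]=0, fast++
slow=5 fast=9: a[fast]=0, fast++
slow=5 fast=10: a[fast]=3≠0 swap→a[5]=3, slow++,fast++
slow=6 fast=11: a[fast]=0, fast++
slow=6 fast=12: a[fast]=0, fast++
slow=6 fast=13: a[fast]=9≠0 swap→a[6]=9, slow++,fast++

[3, 3, 8, 9, 3, 9, 0, 0, 0, 0, 0, 0, 0]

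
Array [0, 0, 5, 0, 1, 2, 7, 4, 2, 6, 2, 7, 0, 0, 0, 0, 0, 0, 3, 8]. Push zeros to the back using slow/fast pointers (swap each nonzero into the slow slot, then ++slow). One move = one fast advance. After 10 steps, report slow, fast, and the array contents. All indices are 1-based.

(s=1,f=1) a[fast]=0 → fast++
(s=1,f=2) a[fast]=0 → fast++
(s=1,f=3) a[fast]=5≠0 swap→a[1]=5 → slow++,fast++
(s=2,f=4) a[fast]=0 → fast++
(s=2,f=5) a[fast]=1≠0 swap→a[2]=1 → slow++,fast++
(s=3,f=6) a[fast]=2≠0 swap→a[3]=2 → slow++,fast++
(s=4,f=7) a[fast]=7≠0 swap→a[4]=7 → slow++,fast++
(s=5,f=8) a[fast]=4≠0 swap→a[5]=4 → slow++,fast++
(s=6,f=9) a[fast]=2≠0 swap→a[6]=2 → slow++,fast++
(s=7,f=10) a[fast]=6≠0 swap→a[7]=6 → slow++,fast++

slow=8, fast=11, a=[5, 1, 2, 7, 4, 2, 6, 0, 0, 0, 2, 7, 0, 0, 0, 0, 0, 0, 3, 8]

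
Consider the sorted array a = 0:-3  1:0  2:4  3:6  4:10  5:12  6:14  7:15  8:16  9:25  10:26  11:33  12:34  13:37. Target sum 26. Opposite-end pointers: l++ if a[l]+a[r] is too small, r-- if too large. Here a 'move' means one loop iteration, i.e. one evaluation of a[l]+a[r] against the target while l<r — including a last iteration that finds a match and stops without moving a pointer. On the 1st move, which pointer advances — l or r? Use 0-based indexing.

l=0 r=13: -3+37=34 >26, r--

r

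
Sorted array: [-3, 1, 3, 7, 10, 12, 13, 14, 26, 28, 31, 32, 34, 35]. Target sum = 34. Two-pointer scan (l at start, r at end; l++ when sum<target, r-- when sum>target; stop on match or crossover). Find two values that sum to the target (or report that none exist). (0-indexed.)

[0,13] -3+35=32 <34 → l++
[1,13] 1+35=36 >34 → r--
[1,12] 1+34=35 >34 → r--
[1,11] 1+32=33 <34 → l++
[2,11] 3+32=35 >34 → r--
[2,10] 3+31=34 → found

(3, 31)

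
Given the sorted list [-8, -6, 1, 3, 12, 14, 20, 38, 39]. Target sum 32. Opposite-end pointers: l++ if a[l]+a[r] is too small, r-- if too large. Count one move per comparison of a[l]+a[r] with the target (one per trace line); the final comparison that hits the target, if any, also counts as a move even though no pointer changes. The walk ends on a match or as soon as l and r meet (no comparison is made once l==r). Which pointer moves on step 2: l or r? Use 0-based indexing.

r

l=0 r=8: -8+39=31 <32, l++
l=1 r=8: -6+39=33 >32, r--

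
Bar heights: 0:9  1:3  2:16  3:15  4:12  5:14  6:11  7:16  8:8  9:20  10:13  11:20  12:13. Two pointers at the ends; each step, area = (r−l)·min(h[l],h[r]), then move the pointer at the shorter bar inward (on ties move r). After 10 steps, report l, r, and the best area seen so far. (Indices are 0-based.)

l=9, r=11, best area=144

l=0 r=12: min(9,13)*12=108 best=108 *, l++
l=1 r=12: min(3,13)*11=33 best=108, l++
l=2 r=12: min(16,13)*10=130 best=130 *, r--
l=2 r=11: min(16,20)*9=144 best=144 *, l++
l=3 r=11: min(15,20)*8=120 best=144, l++
l=4 r=11: min(12,20)*7=84 best=144, l++
l=5 r=11: min(14,20)*6=84 best=144, l++
l=6 r=11: min(11,20)*5=55 best=144, l++
l=7 r=11: min(16,20)*4=64 best=144, l++
l=8 r=11: min(8,20)*3=24 best=144, l++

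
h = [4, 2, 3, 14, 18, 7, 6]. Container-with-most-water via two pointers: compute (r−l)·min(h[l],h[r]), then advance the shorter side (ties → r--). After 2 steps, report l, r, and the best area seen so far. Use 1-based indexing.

l=3, r=7, best area=24

[1,7] min(4,6)*6=24 best=24 * → l++
[2,7] min(2,6)*5=10 best=24 → l++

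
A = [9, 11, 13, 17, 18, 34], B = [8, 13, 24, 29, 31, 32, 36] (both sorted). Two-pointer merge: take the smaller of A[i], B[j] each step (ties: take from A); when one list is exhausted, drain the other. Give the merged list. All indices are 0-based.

[i=0,j=0] A[i]=9>B[j]=8 take 8 → j++
[i=0,j=1] A[i]=9<=B[j]=13 take 9 → i++
[i=1,j=1] A[i]=11<=B[j]=13 take 11 → i++
[i=2,j=1] A[i]=13<=B[j]=13 take 13 → i++
[i=3,j=1] A[i]=17>B[j]=13 take 13 → j++
[i=3,j=2] A[i]=17<=B[j]=24 take 17 → i++
[i=4,j=2] A[i]=18<=B[j]=24 take 18 → i++
[i=5,j=2] A[i]=34>B[j]=24 take 24 → j++
[i=5,j=3] A[i]=34>B[j]=29 take 29 → j++
[i=5,j=4] A[i]=34>B[j]=31 take 31 → j++
[i=5,j=5] A[i]=34>B[j]=32 take 32 → j++
[i=5,j=6] A[i]=34<=B[j]=36 take 34 → i++
[i=6,j=6] A done, take B[j]=36 → j++

[8, 9, 11, 13, 13, 17, 18, 24, 29, 31, 32, 34, 36]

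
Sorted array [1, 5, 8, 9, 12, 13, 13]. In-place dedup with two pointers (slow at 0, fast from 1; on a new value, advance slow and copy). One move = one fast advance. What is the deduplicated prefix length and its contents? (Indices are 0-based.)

(s=0,f=1) a[fast]=5≠a[slow]=1 write a[1]=5 → slow++,fast++
(s=1,f=2) a[fast]=8≠a[slow]=5 write a[2]=8 → slow++,fast++
(s=2,f=3) a[fast]=9≠a[slow]=8 write a[3]=9 → slow++,fast++
(s=3,f=4) a[fast]=12≠a[slow]=9 write a[4]=12 → slow++,fast++
(s=4,f=5) a[fast]=13≠a[slow]=12 write a[5]=13 → slow++,fast++
(s=5,f=6) a[fast]=13=a[slow] dup → fast++

length 6; prefix = [1, 5, 8, 9, 12, 13]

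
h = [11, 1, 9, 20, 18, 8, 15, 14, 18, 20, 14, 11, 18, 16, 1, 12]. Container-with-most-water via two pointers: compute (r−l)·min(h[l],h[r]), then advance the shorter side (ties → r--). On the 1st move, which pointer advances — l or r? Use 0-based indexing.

l

l=0 r=15: min(11,12)*15=165 best=165 *, l++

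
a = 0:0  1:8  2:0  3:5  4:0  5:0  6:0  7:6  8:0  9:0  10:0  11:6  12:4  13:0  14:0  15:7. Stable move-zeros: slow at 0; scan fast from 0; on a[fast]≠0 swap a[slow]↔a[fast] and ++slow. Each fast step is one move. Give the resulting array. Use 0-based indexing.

[8, 5, 6, 6, 4, 7, 0, 0, 0, 0, 0, 0, 0, 0, 0, 0]

(s=0,f=0) a[fast]=0 → fast++
(s=0,f=1) a[fast]=8≠0 swap→a[0]=8 → slow++,fast++
(s=1,f=2) a[fast]=0 → fast++
(s=1,f=3) a[fast]=5≠0 swap→a[1]=5 → slow++,fast++
(s=2,f=4) a[fast]=0 → fast++
(s=2,f=5) a[fast]=0 → fast++
(s=2,f=6) a[fast]=0 → fast++
(s=2,f=7) a[fast]=6≠0 swap→a[2]=6 → slow++,fast++
(s=3,f=8) a[fast]=0 → fast++
(s=3,f=9) a[fast]=0 → fast++
(s=3,f=10) a[fast]=0 → fast++
(s=3,f=11) a[fast]=6≠0 swap→a[3]=6 → slow++,fast++
(s=4,f=12) a[fast]=4≠0 swap→a[4]=4 → slow++,fast++
(s=5,f=13) a[fast]=0 → fast++
(s=5,f=14) a[fast]=0 → fast++
(s=5,f=15) a[fast]=7≠0 swap→a[5]=7 → slow++,fast++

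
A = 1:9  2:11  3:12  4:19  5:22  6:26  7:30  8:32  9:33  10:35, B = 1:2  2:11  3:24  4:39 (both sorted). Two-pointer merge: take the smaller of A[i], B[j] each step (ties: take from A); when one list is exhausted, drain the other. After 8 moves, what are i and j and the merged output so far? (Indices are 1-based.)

i=6, j=4, merged so far=[2, 9, 11, 11, 12, 19, 22, 24]

i=1 j=1: A[i]=9>B[j]=2 take 2, j++
i=1 j=2: A[i]=9<=B[j]=11 take 9, i++
i=2 j=2: A[i]=11<=B[j]=11 take 11, i++
i=3 j=2: A[i]=12>B[j]=11 take 11, j++
i=3 j=3: A[i]=12<=B[j]=24 take 12, i++
i=4 j=3: A[i]=19<=B[j]=24 take 19, i++
i=5 j=3: A[i]=22<=B[j]=24 take 22, i++
i=6 j=3: A[i]=26>B[j]=24 take 24, j++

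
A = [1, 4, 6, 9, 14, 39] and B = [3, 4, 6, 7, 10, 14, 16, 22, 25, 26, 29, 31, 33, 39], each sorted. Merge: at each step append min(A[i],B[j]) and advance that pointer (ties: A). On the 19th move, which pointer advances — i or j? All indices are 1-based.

i

[i=1,j=1] A[i]=1<=B[j]=3 take 1 → i++
[i=2,j=1] A[i]=4>B[j]=3 take 3 → j++
[i=2,j=2] A[i]=4<=B[j]=4 take 4 → i++
[i=3,j=2] A[i]=6>B[j]=4 take 4 → j++
[i=3,j=3] A[i]=6<=B[j]=6 take 6 → i++
[i=4,j=3] A[i]=9>B[j]=6 take 6 → j++
[i=4,j=4] A[i]=9>B[j]=7 take 7 → j++
[i=4,j=5] A[i]=9<=B[j]=10 take 9 → i++
[i=5,j=5] A[i]=14>B[j]=10 take 10 → j++
[i=5,j=6] A[i]=14<=B[j]=14 take 14 → i++
[i=6,j=6] A[i]=39>B[j]=14 take 14 → j++
[i=6,j=7] A[i]=39>B[j]=16 take 16 → j++
[i=6,j=8] A[i]=39>B[j]=22 take 22 → j++
[i=6,j=9] A[i]=39>B[j]=25 take 25 → j++
[i=6,j=10] A[i]=39>B[j]=26 take 26 → j++
[i=6,j=11] A[i]=39>B[j]=29 take 29 → j++
[i=6,j=12] A[i]=39>B[j]=31 take 31 → j++
[i=6,j=13] A[i]=39>B[j]=33 take 33 → j++
[i=6,j=14] A[i]=39<=B[j]=39 take 39 → i++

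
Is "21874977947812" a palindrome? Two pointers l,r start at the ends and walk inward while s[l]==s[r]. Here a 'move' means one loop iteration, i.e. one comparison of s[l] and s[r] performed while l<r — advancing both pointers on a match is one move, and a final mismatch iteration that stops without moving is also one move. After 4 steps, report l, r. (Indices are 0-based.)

l=4, r=9

[0,13] '2'=='2' → l++,r--
[1,12] '1'=='1' → l++,r--
[2,11] '8'=='8' → l++,r--
[3,10] '7'=='7' → l++,r--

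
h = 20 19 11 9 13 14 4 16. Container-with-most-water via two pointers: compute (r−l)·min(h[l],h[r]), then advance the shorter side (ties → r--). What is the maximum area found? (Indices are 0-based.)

max area = 112

[0,7] min(20,16)*7=112 best=112 * → r--
[0,6] min(20,4)*6=24 best=112 → r--
[0,5] min(20,14)*5=70 best=112 → r--
[0,4] min(20,13)*4=52 best=112 → r--
[0,3] min(20,9)*3=27 best=112 → r--
[0,2] min(20,11)*2=22 best=112 → r--
[0,1] min(20,19)*1=19 best=112 → r--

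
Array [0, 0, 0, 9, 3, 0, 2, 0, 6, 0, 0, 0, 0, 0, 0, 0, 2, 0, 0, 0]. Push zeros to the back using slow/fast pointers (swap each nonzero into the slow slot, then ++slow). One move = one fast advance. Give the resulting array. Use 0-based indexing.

[9, 3, 2, 6, 2, 0, 0, 0, 0, 0, 0, 0, 0, 0, 0, 0, 0, 0, 0, 0]

slow=0 fast=0: a[fast]=0, fast++
slow=0 fast=1: a[fast]=0, fast++
slow=0 fast=2: a[fast]=0, fast++
slow=0 fast=3: a[fast]=9≠0 swap→a[0]=9, slow++,fast++
slow=1 fast=4: a[fast]=3≠0 swap→a[1]=3, slow++,fast++
slow=2 fast=5: a[fast]=0, fast++
slow=2 fast=6: a[fast]=2≠0 swap→a[2]=2, slow++,fast++
slow=3 fast=7: a[fast]=0, fast++
slow=3 fast=8: a[fast]=6≠0 swap→a[3]=6, slow++,fast++
slow=4 fast=9: a[fast]=0, fast++
slow=4 fast=10: a[fast]=0, fast++
slow=4 fast=11: a[fast]=0, fast++
slow=4 fast=12: a[fast]=0, fast++
slow=4 fast=13: a[fast]=0, fast++
slow=4 fast=14: a[fast]=0, fast++
slow=4 fast=15: a[fast]=0, fast++
slow=4 fast=16: a[fast]=2≠0 swap→a[4]=2, slow++,fast++
slow=5 fast=17: a[fast]=0, fast++
slow=5 fast=18: a[fast]=0, fast++
slow=5 fast=19: a[fast]=0, fast++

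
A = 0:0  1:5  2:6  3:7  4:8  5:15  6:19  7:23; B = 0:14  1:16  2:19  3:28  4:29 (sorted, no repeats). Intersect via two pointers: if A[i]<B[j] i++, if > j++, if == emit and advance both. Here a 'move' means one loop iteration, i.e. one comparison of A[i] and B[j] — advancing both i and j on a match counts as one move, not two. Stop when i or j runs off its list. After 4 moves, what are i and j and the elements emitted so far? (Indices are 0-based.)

i=4, j=0, emitted=[]

[i=0,j=0] 0<14 → i++
[i=1,j=0] 5<14 → i++
[i=2,j=0] 6<14 → i++
[i=3,j=0] 7<14 → i++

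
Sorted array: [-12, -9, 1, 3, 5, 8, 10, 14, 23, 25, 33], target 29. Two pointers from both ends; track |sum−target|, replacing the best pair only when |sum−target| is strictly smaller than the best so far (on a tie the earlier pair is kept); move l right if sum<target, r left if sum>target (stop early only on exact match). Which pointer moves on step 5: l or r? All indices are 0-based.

l=0 r=10: -12+33=21 d=8 *, l++
l=1 r=10: -9+33=24 d=5 *, l++
l=2 r=10: 1+33=34 d=5, r--
l=2 r=9: 1+25=26 d=3 *, l++
l=3 r=9: 3+25=28 d=1 *, l++

l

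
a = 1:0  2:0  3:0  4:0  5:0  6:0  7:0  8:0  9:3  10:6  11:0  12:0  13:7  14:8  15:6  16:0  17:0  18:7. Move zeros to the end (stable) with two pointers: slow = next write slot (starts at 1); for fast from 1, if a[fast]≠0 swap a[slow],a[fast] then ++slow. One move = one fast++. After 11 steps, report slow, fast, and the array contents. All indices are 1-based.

(s=1,f=1) a[fast]=0 → fast++
(s=1,f=2) a[fast]=0 → fast++
(s=1,f=3) a[fast]=0 → fast++
(s=1,f=4) a[fast]=0 → fast++
(s=1,f=5) a[fast]=0 → fast++
(s=1,f=6) a[fast]=0 → fast++
(s=1,f=7) a[fast]=0 → fast++
(s=1,f=8) a[fast]=0 → fast++
(s=1,f=9) a[fast]=3≠0 swap→a[1]=3 → slow++,fast++
(s=2,f=10) a[fast]=6≠0 swap→a[2]=6 → slow++,fast++
(s=3,f=11) a[fast]=0 → fast++

slow=3, fast=12, a=[3, 6, 0, 0, 0, 0, 0, 0, 0, 0, 0, 0, 7, 8, 6, 0, 0, 7]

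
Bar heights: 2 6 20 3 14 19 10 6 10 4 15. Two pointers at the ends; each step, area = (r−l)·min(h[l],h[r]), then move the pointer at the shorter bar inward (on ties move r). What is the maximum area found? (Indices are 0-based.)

l=0 r=10: min(2,15)*10=20 best=20 *, l++
l=1 r=10: min(6,15)*9=54 best=54 *, l++
l=2 r=10: min(20,15)*8=120 best=120 *, r--
l=2 r=9: min(20,4)*7=28 best=120, r--
l=2 r=8: min(20,10)*6=60 best=120, r--
l=2 r=7: min(20,6)*5=30 best=120, r--
l=2 r=6: min(20,10)*4=40 best=120, r--
l=2 r=5: min(20,19)*3=57 best=120, r--
l=2 r=4: min(20,14)*2=28 best=120, r--
l=2 r=3: min(20,3)*1=3 best=120, r--

max area = 120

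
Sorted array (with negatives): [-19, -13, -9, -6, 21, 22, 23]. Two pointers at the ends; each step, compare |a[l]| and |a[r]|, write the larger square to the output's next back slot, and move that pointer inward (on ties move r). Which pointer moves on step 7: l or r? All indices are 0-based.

r

[0,6] |-19|<=|23| out[6]=529 → r--
[0,5] |-19|<=|22| out[5]=484 → r--
[0,4] |-19|<=|21| out[4]=441 → r--
[0,3] |-19|>|-6| out[3]=361 → l++
[1,3] |-13|>|-6| out[2]=169 → l++
[2,3] |-9|>|-6| out[1]=81 → l++
[3,3] |-6|<=|-6| out[0]=36 → r--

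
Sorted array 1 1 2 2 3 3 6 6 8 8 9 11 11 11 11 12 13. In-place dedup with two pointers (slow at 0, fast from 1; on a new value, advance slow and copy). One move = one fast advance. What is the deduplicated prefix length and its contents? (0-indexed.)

length 9; prefix = [1, 2, 3, 6, 8, 9, 11, 12, 13]

slow=0 fast=1: a[fast]=1=a[slow] dup, fast++
slow=0 fast=2: a[fast]=2≠a[slow]=1 write a[1]=2, slow++,fast++
slow=1 fast=3: a[fast]=2=a[slow] dup, fast++
slow=1 fast=4: a[fast]=3≠a[slow]=2 write a[2]=3, slow++,fast++
slow=2 fast=5: a[fast]=3=a[slow] dup, fast++
slow=2 fast=6: a[fast]=6≠a[slow]=3 write a[3]=6, slow++,fast++
slow=3 fast=7: a[fast]=6=a[slow] dup, fast++
slow=3 fast=8: a[fast]=8≠a[slow]=6 write a[4]=8, slow++,fast++
slow=4 fast=9: a[fast]=8=a[slow] dup, fast++
slow=4 fast=10: a[fast]=9≠a[slow]=8 write a[5]=9, slow++,fast++
slow=5 fast=11: a[fast]=11≠a[slow]=9 write a[6]=11, slow++,fast++
slow=6 fast=12: a[fast]=11=a[slow] dup, fast++
slow=6 fast=13: a[fast]=11=a[slow] dup, fast++
slow=6 fast=14: a[fast]=11=a[slow] dup, fast++
slow=6 fast=15: a[fast]=12≠a[slow]=11 write a[7]=12, slow++,fast++
slow=7 fast=16: a[fast]=13≠a[slow]=12 write a[8]=13, slow++,fast++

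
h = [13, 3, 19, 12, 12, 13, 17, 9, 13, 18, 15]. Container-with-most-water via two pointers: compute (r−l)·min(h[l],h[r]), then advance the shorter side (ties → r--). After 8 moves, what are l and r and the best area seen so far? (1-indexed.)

l=1 r=11: min(13,15)*10=130 best=130 *, l++
l=2 r=11: min(3,15)*9=27 best=130, l++
l=3 r=11: min(19,15)*8=120 best=130, r--
l=3 r=10: min(19,18)*7=126 best=130, r--
l=3 r=9: min(19,13)*6=78 best=130, r--
l=3 r=8: min(19,9)*5=45 best=130, r--
l=3 r=7: min(19,17)*4=68 best=130, r--
l=3 r=6: min(19,13)*3=39 best=130, r--

l=3, r=5, best area=130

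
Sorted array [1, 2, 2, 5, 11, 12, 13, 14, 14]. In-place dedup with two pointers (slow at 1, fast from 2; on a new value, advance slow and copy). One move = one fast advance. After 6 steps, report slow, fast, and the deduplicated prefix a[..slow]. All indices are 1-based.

slow=6, fast=8, prefix=[1, 2, 5, 11, 12, 13]

(s=1,f=2) a[fast]=2≠a[slow]=1 write a[2]=2 → slow++,fast++
(s=2,f=3) a[fast]=2=a[slow] dup → fast++
(s=2,f=4) a[fast]=5≠a[slow]=2 write a[3]=5 → slow++,fast++
(s=3,f=5) a[fast]=11≠a[slow]=5 write a[4]=11 → slow++,fast++
(s=4,f=6) a[fast]=12≠a[slow]=11 write a[5]=12 → slow++,fast++
(s=5,f=7) a[fast]=13≠a[slow]=12 write a[6]=13 → slow++,fast++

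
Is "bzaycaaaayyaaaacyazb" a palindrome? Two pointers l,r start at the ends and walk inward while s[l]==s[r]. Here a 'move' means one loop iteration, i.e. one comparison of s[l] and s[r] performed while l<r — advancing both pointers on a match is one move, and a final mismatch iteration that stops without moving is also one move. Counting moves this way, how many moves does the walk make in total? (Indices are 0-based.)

[0,19] 'b'=='b' → l++,r--
[1,18] 'z'=='z' → l++,r--
[2,17] 'a'=='a' → l++,r--
[3,16] 'y'=='y' → l++,r--
[4,15] 'c'=='c' → l++,r--
[5,14] 'a'=='a' → l++,r--
[6,13] 'a'=='a' → l++,r--
[7,12] 'a'=='a' → l++,r--
[8,11] 'a'=='a' → l++,r--
[9,10] 'y'=='y' → l++,r--

10 moves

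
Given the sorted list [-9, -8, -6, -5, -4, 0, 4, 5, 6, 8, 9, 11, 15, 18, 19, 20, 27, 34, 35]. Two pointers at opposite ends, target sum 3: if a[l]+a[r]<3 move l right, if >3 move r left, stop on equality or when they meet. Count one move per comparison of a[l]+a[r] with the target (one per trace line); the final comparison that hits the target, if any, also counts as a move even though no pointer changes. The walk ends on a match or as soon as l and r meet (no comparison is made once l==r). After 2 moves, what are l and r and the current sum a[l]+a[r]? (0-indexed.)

l=0, r=16, sum=18

[0,18] -9+35=26 >3 → r--
[0,17] -9+34=25 >3 → r--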